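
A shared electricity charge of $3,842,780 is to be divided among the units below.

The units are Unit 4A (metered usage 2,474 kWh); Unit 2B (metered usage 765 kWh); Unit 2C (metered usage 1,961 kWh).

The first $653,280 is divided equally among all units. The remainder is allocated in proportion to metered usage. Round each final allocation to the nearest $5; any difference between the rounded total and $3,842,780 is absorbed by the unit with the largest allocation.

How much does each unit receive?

Unit 4A: $1,735,225 · Unit 2B: $686,985 · Unit 2C: $1,420,570

Equal tier: $653,280 ÷ 3 = $217,760 apiece.
Remainder $3,189,500 by metered usage (total 5,200): Unit 4A 1,517,465.96 → $1,517,465; Unit 2B 469,224.52 → $469,225; Unit 2C 1,202,809.52 → $1,202,810.
Totals: Unit 4A $217,760 + $1,517,465 = $1,735,225; Unit 2B $217,760 + $469,225 = $686,985; Unit 2C $217,760 + $1,202,810 = $1,420,570.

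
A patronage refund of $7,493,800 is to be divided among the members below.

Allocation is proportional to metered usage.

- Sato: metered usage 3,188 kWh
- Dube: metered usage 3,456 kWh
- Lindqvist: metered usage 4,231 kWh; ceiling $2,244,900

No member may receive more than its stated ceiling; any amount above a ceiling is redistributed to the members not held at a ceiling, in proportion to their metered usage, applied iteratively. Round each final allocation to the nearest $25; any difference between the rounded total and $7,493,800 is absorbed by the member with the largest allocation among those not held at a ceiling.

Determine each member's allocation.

Sato: $2,518,575; Dube: $2,730,325; Lindqvist: $2,244,900

Total metered usage = 10,875.
Proportional shares (ignoring caps): Sato 2,196,803.16; Dube 2,381,477.96; Lindqvist 2,915,518.88.
Held at cap: Lindqvist ($2,244,900); remaining pool $5,248,900 reallocated over remaining metered usage 6,644.
Shares after redistribution: Sato 2,518,587.18 → $2,518,575; Dube 2,730,312.82 → $2,730,325.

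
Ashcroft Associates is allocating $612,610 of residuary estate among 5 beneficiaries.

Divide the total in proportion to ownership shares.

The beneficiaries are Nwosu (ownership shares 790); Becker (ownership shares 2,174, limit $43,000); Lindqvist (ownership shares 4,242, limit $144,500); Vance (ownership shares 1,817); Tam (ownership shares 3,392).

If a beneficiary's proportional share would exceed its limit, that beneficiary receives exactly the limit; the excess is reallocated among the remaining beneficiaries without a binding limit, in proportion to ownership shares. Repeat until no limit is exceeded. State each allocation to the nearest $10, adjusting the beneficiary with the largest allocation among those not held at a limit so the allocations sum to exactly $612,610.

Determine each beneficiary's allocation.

Sum of ownership shares: 12,415.
Proportional shares (ignoring caps): Nwosu 38,982.03; Becker 107,274.60; Lindqvist 209,318.70; Vance 89,658.67; Tam 167,376.01.
Cap binds for Becker ($43,000), Lindqvist ($144,500); balance $425,110 reallocated over remaining ownership shares 5,999.
Redistributed shares: Nwosu 55,982.15 → $55,980; Vance 128,758.94 → $128,760; Tam 240,368.91 → $240,370.

Nwosu: $55,980 · Becker: $43,000 · Lindqvist: $144,500 · Vance: $128,760 · Tam: $240,370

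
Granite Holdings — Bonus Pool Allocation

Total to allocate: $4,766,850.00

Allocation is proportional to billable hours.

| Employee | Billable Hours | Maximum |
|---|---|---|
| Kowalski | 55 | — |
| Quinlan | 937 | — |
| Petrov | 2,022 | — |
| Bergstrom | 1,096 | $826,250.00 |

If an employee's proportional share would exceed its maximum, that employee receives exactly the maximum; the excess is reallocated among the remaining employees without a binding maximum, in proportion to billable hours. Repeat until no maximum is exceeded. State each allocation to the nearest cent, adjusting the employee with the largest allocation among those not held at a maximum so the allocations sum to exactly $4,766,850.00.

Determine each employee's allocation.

Sum of billable hours: 4,110.
Pro-rata shares before constraints: Kowalski 63,789.9635; Quinlan 1,086,749.0146; Petrov 2,345,151.0219; Bergstrom 1,271,160.0000.
Held at cap: Bergstrom ($826,250.00); balance $3,940,600.00 reallocated over remaining billable hours 3,014.
Remaining shares: Kowalski 71,908.7591 → $71,908.76; Quinlan 1,225,063.7691 → $1,225,063.77; Petrov 2,643,627.4718 → $2,643,627.47.

Kowalski: $71,908.76; Quinlan: $1,225,063.77; Petrov: $2,643,627.47; Bergstrom: $826,250.00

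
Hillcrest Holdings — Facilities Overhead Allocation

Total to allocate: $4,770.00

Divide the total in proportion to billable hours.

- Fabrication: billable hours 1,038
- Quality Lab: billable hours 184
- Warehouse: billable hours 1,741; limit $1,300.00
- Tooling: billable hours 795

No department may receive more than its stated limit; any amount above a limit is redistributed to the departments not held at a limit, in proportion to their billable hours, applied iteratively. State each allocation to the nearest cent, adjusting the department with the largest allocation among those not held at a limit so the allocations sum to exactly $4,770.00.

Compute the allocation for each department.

Fabrication: $1,785.75 | Quality Lab: $316.55 | Warehouse: $1,300.00 | Tooling: $1,367.70

Billable hours total: 3,758.
Unconstrained shares: Fabrication 1,317.5253; Quality Lab 233.5498; Warehouse 2,209.8377; Tooling 1,009.0873.
Held at cap: Warehouse ($1,300.00); balance $3,470.00 reallocated over remaining billable hours 2,017.
Remaining shares: Fabrication 1,785.7511 → $1,785.75; Quality Lab 316.5493 → $316.55; Tooling 1,367.6996 → $1,367.70.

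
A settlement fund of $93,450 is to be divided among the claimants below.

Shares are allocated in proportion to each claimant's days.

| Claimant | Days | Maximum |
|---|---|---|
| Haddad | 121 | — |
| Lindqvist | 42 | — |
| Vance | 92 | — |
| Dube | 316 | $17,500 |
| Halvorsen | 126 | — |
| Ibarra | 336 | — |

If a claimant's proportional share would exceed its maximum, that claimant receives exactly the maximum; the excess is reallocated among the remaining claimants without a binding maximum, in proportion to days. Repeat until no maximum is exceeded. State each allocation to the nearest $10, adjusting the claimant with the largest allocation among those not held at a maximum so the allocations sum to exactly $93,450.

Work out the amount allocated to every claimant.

Haddad: $12,820 · Lindqvist: $4,450 · Vance: $9,750 · Dube: $17,500 · Halvorsen: $13,350 · Ibarra: $35,580

Total days = 1,033.
Proportional shares (ignoring caps): Haddad 10,946.22; Lindqvist 3,799.52; Vance 8,322.75; Dube 28,586.83; Halvorsen 11,398.55; Ibarra 30,396.13.
Held at cap: Dube ($17,500); remaining pool $75,950 reallocated over remaining days 717.
Redistributed shares: Haddad 12,817.22 → $12,820; Lindqvist 4,448.95 → $4,450; Vance 9,745.33 → $9,750; Halvorsen 13,346.86 → $13,350; Ibarra 35,591.63 → $35,590.
Rounding difference −$10 applied to Ibarra → $35,580.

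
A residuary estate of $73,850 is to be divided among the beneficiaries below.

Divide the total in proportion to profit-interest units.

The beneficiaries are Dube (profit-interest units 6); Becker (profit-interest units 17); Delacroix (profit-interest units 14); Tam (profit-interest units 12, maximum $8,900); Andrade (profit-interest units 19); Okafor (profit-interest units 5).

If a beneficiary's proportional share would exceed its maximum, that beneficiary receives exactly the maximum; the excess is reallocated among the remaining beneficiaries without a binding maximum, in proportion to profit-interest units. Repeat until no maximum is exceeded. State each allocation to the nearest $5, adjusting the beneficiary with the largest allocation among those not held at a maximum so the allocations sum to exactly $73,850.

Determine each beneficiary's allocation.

Dube: $6,390; Becker: $18,100; Delacroix: $14,905; Tam: $8,900; Andrade: $20,230; Okafor: $5,325

Profit-interest units total: 73.
Pro-rata shares before constraints: Dube 6,069.86; Becker 17,197.95; Delacroix 14,163.01; Tam 12,139.73; Andrade 19,221.23; Okafor 5,058.22.
Capped: Tam ($8,900); balance $64,950 reallocated over remaining profit-interest units 61.
Remaining shares: Dube 6,388.52 → $6,390; Becker 18,100.82 → $18,100; Delacroix 14,906.56 → $14,905; Andrade 20,230.33 → $20,230; Okafor 5,323.77 → $5,325.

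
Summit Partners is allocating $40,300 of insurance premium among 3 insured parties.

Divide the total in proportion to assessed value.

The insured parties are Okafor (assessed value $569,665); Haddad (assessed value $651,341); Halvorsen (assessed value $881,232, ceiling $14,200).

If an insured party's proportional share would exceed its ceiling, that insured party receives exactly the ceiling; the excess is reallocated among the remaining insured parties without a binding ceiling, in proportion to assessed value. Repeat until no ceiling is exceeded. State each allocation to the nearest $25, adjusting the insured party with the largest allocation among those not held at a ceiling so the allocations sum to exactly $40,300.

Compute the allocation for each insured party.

Okafor: $12,175; Haddad: $13,925; Halvorsen: $14,200

Assessed value total: 2,102,238.
Unconstrained shares: Okafor 10,920.50; Haddad 12,486.24; Halvorsen 16,893.26.
Cap binds for Halvorsen ($14,200); balance $26,100 reallocated over remaining assessed value 1,221,006.
Remaining shares: Okafor 12,177.05 → $12,175; Haddad 13,922.95 → $13,925.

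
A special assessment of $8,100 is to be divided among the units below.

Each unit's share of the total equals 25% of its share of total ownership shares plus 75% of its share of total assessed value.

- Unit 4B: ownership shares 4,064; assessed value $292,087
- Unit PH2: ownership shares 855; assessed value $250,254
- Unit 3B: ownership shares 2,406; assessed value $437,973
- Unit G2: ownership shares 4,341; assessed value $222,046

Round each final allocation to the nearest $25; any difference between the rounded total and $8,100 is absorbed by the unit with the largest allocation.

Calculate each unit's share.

Unit 4B: $2,175 · Unit PH2: $1,425 · Unit 3B: $2,625 · Unit G2: $1,875

Ownership shares total 11,666; assessed value total 1,202,360.
Blended shares (25% ownership shares + 75% assessed value): Unit 4B 0.2693; Unit PH2 0.1744; Unit 3B 0.3248; Unit G2 0.2315.
Unrounded shares: Unit 4B 2,181.22; Unit PH2 1,412.84; Unit 3B 2,630.52; Unit G2 1,875.42.
At nearest $25: Unit 4B $2,175; Unit PH2 $1,425; Unit 3B $2,625; Unit G2 $1,875. Sum = $8,100.
Sum already equals the total — no adjustment.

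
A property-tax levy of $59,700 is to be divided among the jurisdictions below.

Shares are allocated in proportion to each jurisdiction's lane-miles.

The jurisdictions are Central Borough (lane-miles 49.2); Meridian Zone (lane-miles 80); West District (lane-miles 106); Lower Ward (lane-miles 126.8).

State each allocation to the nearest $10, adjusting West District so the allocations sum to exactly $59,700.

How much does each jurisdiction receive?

Central Borough: $8,110 | Meridian Zone: $13,190 | West District: $17,490 | Lower Ward: $20,910

Sum of lane-miles: 362.
Unrounded shares: Central Borough 49.2/362 × $59,700 = 8,113.92; Meridian Zone 80/362 × $59,700 = 13,193.37; West District 106/362 × $59,700 = 17,481.22; Lower Ward 126.8/362 × $59,700 = 20,911.49.
After rounding ($10): Central Borough $8,110; Meridian Zone $13,190; West District $17,480; Lower Ward $20,910. Sum = $59,690.
Difference $59,700 − $59,690 = +$10 applied to West District: West District becomes $17,490.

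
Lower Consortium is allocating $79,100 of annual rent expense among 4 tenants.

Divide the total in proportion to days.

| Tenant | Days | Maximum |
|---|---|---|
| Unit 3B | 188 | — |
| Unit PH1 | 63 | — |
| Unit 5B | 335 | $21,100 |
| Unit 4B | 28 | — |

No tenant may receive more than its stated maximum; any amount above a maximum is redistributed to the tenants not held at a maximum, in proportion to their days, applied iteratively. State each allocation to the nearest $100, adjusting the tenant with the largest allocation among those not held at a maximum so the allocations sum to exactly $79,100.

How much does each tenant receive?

Unit 3B: $39,100 | Unit PH1: $13,100 | Unit 5B: $21,100 | Unit 4B: $5,800

Combined days = 614.
Proportional shares (ignoring caps): Unit 3B 24,219.54; Unit PH1 8,116.12; Unit 5B 43,157.17; Unit 4B 3,607.17.
Capped: Unit 5B ($21,100); remaining pool $58,000 reallocated over remaining days 279.
Shares after redistribution: Unit 3B 39,082.44 → $39,100; Unit PH1 13,096.77 → $13,100; Unit 4B 5,820.79 → $5,800.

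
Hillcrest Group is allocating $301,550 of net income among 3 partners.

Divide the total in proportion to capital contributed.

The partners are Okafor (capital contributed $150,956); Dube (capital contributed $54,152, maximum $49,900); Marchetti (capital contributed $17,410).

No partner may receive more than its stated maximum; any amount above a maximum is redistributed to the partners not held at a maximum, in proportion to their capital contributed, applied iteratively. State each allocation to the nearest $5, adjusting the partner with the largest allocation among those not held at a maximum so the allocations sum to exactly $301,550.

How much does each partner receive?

Total capital contributed = 222,518.
Pro-rata shares before constraints: Okafor 204,571.23; Dube 73,385.23; Marchetti 23,593.53.
Cap binds for Dube ($49,900); residual $251,650 reallocated over remaining capital contributed 168,366.
Redistributed shares: Okafor 225,627.96 → $225,630; Marchetti 26,022.04 → $26,020.

Okafor: $225,630 · Dube: $49,900 · Marchetti: $26,020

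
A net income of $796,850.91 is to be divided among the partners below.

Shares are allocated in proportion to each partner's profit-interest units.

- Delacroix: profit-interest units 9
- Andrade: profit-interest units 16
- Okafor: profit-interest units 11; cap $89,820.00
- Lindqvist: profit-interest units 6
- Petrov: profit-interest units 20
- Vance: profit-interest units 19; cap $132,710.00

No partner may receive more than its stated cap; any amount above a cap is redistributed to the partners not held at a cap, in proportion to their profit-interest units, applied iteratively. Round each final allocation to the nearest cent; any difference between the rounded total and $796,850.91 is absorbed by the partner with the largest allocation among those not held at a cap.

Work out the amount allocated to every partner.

Profit-interest units total: 81.
Pro-rata shares before constraints: Delacroix 88,538.9900; Andrade 157,402.6489; Okafor 108,214.3211; Lindqvist 59,025.9933; Petrov 196,753.3111; Vance 186,915.6456.
Capped: Okafor ($89,820.00), Vance ($132,710.00); remaining pool $574,320.91 reallocated over remaining profit-interest units 51.
Remaining shares: Delacroix 101,350.7488 → $101,350.75; Andrade 180,179.1090 → $180,179.11; Lindqvist 67,567.1659 → $67,567.17; Petrov 225,223.8863 → $225,223.89.
Rounding difference −$0.01 applied to Petrov → $225,223.88.

Delacroix: $101,350.75; Andrade: $180,179.11; Okafor: $89,820.00; Lindqvist: $67,567.17; Petrov: $225,223.88; Vance: $132,710.00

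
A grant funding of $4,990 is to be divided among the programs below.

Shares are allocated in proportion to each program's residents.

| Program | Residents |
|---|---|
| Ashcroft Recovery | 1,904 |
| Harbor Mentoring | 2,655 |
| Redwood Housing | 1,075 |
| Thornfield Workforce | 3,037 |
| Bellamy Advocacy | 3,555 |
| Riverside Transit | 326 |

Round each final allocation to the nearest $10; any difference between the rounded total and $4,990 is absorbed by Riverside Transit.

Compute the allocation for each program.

Combined residents = 12,552.
Proportional shares: Ashcroft Recovery 1,904/12,552 × $4,990 = 756.93; Harbor Mentoring 2,655/12,552 × $4,990 = 1,055.49; Redwood Housing 1,075/12,552 × $4,990 = 427.36; Thornfield Workforce 3,037/12,552 × $4,990 = 1,207.35; Bellamy Advocacy 3,555/12,552 × $4,990 = 1,413.28; Riverside Transit 326/12,552 × $4,990 = 129.60.
After rounding ($10): Ashcroft Recovery $760; Harbor Mentoring $1,060; Redwood Housing $430; Thornfield Workforce $1,210; Bellamy Advocacy $1,410; Riverside Transit $130. Sum = $5,000.
Difference $4,990 − $5,000 = −$10 applied to Riverside Transit: Riverside Transit becomes $120.

Ashcroft Recovery: $760; Harbor Mentoring: $1,060; Redwood Housing: $430; Thornfield Workforce: $1,210; Bellamy Advocacy: $1,410; Riverside Transit: $120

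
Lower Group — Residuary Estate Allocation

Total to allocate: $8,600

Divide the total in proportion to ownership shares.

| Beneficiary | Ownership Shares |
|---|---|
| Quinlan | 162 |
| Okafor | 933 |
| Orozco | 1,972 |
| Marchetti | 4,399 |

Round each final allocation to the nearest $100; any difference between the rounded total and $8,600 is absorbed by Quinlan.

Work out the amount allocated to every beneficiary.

Ownership shares total: 7,466.
Raw shares: Quinlan 162/7,466 × $8,600 = 186.61; Okafor 933/7,466 × $8,600 = 1,074.71; Orozco 1,972/7,466 × $8,600 = 2,271.52; Marchetti 4,399/7,466 × $8,600 = 5,067.16.
Rounded to nearest $100: Quinlan $200; Okafor $1,100; Orozco $2,300; Marchetti $5,100. Sum = $8,700.
Difference $8,600 − $8,700 = −$100 applied to Quinlan: Quinlan becomes $100.

Quinlan: $100 · Okafor: $1,100 · Orozco: $2,300 · Marchetti: $5,100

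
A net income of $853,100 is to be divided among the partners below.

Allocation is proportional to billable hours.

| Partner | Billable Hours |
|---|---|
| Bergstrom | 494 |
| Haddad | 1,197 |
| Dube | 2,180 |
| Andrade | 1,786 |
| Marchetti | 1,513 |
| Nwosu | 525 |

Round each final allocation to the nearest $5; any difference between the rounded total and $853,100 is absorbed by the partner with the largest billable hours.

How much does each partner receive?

Bergstrom: $54,765 | Haddad: $132,705 | Dube: $241,680 | Andrade: $198,005 | Marchetti: $167,740 | Nwosu: $58,205

Sum of billable hours: 7,695.
Proportional shares: Bergstrom 494/7,695 × $853,100 = 54,766.91; Haddad 1,197/7,695 × $853,100 = 132,704.44; Dube 2,180/7,695 × $853,100 = 241,683.95; Andrade 1,786/7,695 × $853,100 = 198,003.46; Marchetti 1,513/7,695 × $853,100 = 167,737.53; Nwosu 525/7,695 × $853,100 = 58,203.70.
After rounding ($5): Bergstrom $54,765; Haddad $132,705; Dube $241,685; Andrade $198,005; Marchetti $167,740; Nwosu $58,205. Sum = $853,105.
Difference $853,100 − $853,105 = −$5 applied to largest billable hours (Dube): Dube becomes $241,680.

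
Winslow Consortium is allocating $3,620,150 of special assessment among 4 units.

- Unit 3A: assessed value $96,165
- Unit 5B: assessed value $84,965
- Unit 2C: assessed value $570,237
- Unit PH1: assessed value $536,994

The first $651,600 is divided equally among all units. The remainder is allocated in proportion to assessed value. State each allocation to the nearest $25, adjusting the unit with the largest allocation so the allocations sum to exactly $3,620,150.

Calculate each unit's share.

Unit 3A: $384,475 | Unit 5B: $358,675 | Unit 2C: $1,476,800 | Unit PH1: $1,400,200

First tranche $651,600 split equally: $162,900 each.
Remainder $2,968,550 by assessed value (total 1,288,361): Unit 3A 221,576.57 → $221,575; Unit 5B 195,770.32 → $195,775; Unit 2C 1,313,899.63 → $1,313,900; Unit PH1 1,237,303.47 → $1,237,300.
Totals: Unit 3A $162,900 + $221,575 = $384,475; Unit 5B $162,900 + $195,775 = $358,675; Unit 2C $162,900 + $1,313,900 = $1,476,800; Unit PH1 $162,900 + $1,237,300 = $1,400,200.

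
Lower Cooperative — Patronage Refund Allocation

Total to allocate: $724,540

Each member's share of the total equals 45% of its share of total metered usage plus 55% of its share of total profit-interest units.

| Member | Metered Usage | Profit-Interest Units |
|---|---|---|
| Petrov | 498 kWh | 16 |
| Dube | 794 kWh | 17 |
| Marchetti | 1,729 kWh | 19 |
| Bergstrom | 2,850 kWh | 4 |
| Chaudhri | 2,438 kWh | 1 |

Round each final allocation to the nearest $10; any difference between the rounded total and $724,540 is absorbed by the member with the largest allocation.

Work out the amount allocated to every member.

Totals — metered usage 8,309, profit-interest units 57.
Composite weights (45% metered usage + 55% profit-interest units): Petrov 0.1814; Dube 0.2070; Marchetti 0.2770; Bergstrom 0.1929; Chaudhri 0.1417.
Pro-rata amounts: Petrov 131,400.20; Dube 150,006.34; Marchetti 200,677.84; Bergstrom 139,797.96; Chaudhri 102,657.66.
After rounding ($10): Petrov $131,400; Dube $150,010; Marchetti $200,680; Bergstrom $139,800; Chaudhri $102,660. Sum = $724,550.
Difference $724,540 − $724,550 = −$10 applied to largest allocation (Marchetti): Marchetti becomes $200,670.

Petrov: $131,400; Dube: $150,010; Marchetti: $200,670; Bergstrom: $139,800; Chaudhri: $102,660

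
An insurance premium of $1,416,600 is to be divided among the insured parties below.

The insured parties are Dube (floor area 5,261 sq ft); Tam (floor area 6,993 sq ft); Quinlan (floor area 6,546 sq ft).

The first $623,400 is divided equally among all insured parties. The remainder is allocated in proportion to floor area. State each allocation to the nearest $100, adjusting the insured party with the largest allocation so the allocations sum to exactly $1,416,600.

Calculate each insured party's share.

Dube: $429,800; Tam: $502,800; Quinlan: $484,000

First tranche $623,400 split equally: $207,800 each.
Remainder $793,200 by floor area (total 18,800): Dube 221,969.43 → $222,000; Tam 295,045.09 → $295,000; Quinlan 276,185.49 → $276,200.
Totals: Dube $207,800 + $222,000 = $429,800; Tam $207,800 + $295,000 = $502,800; Quinlan $207,800 + $276,200 = $484,000.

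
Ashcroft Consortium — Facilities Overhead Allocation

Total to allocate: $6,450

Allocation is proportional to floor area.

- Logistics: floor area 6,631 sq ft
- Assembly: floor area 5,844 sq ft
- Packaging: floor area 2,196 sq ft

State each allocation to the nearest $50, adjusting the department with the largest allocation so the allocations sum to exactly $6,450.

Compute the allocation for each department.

Logistics: $2,950 · Assembly: $2,550 · Packaging: $950

Combined floor area = 14,671.
Unrounded shares: Logistics 6,631/14,671 × $6,450 = 2,915.27; Assembly 5,844/14,671 × $6,450 = 2,569.27; Packaging 2,196/14,671 × $6,450 = 965.46.
After rounding ($50): Logistics $2,900; Assembly $2,550; Packaging $950. Sum = $6,400.
Difference $6,450 − $6,400 = +$50 applied to largest allocation (Logistics): Logistics becomes $2,950.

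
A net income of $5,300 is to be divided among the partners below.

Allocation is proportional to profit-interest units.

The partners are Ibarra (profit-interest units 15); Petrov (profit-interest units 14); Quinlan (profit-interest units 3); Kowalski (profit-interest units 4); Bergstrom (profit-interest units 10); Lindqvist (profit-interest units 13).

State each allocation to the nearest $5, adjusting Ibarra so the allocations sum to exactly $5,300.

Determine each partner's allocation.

Total profit-interest units = 59.
Raw shares: Ibarra 15/59 × $5,300 = 1,347.46; Petrov 14/59 × $5,300 = 1,257.63; Quinlan 3/59 × $5,300 = 269.49; Kowalski 4/59 × $5,300 = 359.32; Bergstrom 10/59 × $5,300 = 898.31; Lindqvist 13/59 × $5,300 = 1,167.80.
After rounding ($5): Ibarra $1,345; Petrov $1,260; Quinlan $270; Kowalski $360; Bergstrom $900; Lindqvist $1,170. Sum = $5,305.
Difference $5,300 − $5,305 = −$5 applied to Ibarra: Ibarra becomes $1,340.

Ibarra: $1,340; Petrov: $1,260; Quinlan: $270; Kowalski: $360; Bergstrom: $900; Lindqvist: $1,170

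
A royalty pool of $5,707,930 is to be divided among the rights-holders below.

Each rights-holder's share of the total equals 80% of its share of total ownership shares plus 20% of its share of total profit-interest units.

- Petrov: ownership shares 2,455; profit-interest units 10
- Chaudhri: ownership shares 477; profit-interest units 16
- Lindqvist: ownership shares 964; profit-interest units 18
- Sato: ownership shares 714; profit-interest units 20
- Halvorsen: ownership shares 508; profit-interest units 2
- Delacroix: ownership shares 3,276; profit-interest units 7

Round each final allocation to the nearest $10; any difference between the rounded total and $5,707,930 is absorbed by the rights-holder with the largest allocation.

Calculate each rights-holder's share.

Ownership shares total 8,394; profit-interest units total 73.
Combined weights (80% ownership shares + 20% profit-interest units): Petrov 0.2614; Chaudhri 0.0893; Lindqvist 0.1412; Sato 0.1228; Halvorsen 0.0539; Delacroix 0.3314.
Unrounded shares: Petrov 1,491,903.98; Chaudhri 509,699.08; Lindqvist 805,903.88; Sato 701,179.97; Halvorsen 307,628.81; Delacroix 1,891,614.27.
After rounding ($10): Petrov $1,491,900; Chaudhri $509,700; Lindqvist $805,900; Sato $701,180; Halvorsen $307,630; Delacroix $1,891,610. Sum = $5,707,920.
Difference $5,707,930 − $5,707,920 = +$10 applied to largest allocation (Delacroix): Delacroix becomes $1,891,620.

Petrov: $1,491,900 · Chaudhri: $509,700 · Lindqvist: $805,900 · Sato: $701,180 · Halvorsen: $307,630 · Delacroix: $1,891,620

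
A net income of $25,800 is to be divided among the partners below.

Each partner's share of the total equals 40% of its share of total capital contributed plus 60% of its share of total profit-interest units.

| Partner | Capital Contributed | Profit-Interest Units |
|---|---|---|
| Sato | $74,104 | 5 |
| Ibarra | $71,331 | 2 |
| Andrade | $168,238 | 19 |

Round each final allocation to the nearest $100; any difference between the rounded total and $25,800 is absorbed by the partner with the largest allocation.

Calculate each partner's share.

Totals — capital contributed 313,673, profit-interest units 26.
Combined weights (40% capital contributed + 60% profit-interest units): Sato 0.2099; Ibarra 0.1371; Andrade 0.6530.
Pro-rata amounts: Sato 5,414.98; Ibarra 3,537.60; Andrade 16,847.42.
At nearest $100: Sato $5,400; Ibarra $3,500; Andrade $16,800. Sum = $25,700.
Difference $25,800 − $25,700 = +$100 applied to largest allocation (Andrade): Andrade becomes $16,900.

Sato: $5,400 | Ibarra: $3,500 | Andrade: $16,900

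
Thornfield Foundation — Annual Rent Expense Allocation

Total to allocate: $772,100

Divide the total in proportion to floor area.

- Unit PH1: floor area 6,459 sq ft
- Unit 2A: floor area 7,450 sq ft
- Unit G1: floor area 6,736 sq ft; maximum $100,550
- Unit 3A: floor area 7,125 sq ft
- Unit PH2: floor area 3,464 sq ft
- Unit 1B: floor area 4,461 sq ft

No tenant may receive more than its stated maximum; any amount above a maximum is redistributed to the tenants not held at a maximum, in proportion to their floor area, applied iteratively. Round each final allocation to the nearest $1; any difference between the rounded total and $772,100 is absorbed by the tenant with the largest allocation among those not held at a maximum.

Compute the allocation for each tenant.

Unit PH1: $149,782 | Unit 2A: $172,764 | Unit G1: $100,550 | Unit 3A: $165,226 | Unit PH2: $80,329 | Unit 1B: $103,449

Floor area total: 35,695.
Pro-rata shares before constraints: Unit PH1 139,711.27; Unit 2A 161,147.08; Unit G1 145,702.92; Unit 3A 154,117.17; Unit PH2 74,927.98; Unit 1B 96,493.57.
Capped: Unit G1 ($100,550); balance $671,550 reallocated over remaining floor area 28,959.
Shares after redistribution: Unit PH1 149,782.16 → $149,782; Unit 2A 172,763.13 → $172,763; Unit 3A 165,226.48 → $165,226; Unit PH2 80,329.06 → $80,329; Unit 1B 103,449.17 → $103,449.
Rounding difference +$1 applied to Unit 2A → $172,764.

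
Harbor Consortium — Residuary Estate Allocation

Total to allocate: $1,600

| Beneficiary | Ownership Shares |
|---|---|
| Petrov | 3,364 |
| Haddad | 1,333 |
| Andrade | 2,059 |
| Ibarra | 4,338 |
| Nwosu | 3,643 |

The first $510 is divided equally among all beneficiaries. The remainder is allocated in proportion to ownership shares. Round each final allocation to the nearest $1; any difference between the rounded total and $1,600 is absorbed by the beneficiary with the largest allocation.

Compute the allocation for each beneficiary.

$510 shared equally gives $102 per beneficiary.
Remainder $1,090 by ownership shares (total 14,737): Petrov 248.81 → $249; Haddad 98.59 → $99; Andrade 152.29 → $152; Ibarra 320.85 → $321; Nwosu 269.45 → $269.
Totals: Petrov $102 + $249 = $351; Haddad $102 + $99 = $201; Andrade $102 + $152 = $254; Ibarra $102 + $321 = $423; Nwosu $102 + $269 = $371.

Petrov: $351 · Haddad: $201 · Andrade: $254 · Ibarra: $423 · Nwosu: $371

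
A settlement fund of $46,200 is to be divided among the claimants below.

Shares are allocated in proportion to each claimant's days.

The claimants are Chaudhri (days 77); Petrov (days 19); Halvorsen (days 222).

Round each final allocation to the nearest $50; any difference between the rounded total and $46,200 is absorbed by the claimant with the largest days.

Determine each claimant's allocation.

Combined days = 77 + 19 + 222 = 318.
Proportional shares: Chaudhri 11,186.79; Petrov 2,760.38; Halvorsen 32,252.83.
Rounded to nearest $50: Chaudhri $11,200; Petrov $2,750; Halvorsen $32,250. Sum = $46,200.
Rounded total matches; no reconciliation needed.

Chaudhri: $11,200 | Petrov: $2,750 | Halvorsen: $32,250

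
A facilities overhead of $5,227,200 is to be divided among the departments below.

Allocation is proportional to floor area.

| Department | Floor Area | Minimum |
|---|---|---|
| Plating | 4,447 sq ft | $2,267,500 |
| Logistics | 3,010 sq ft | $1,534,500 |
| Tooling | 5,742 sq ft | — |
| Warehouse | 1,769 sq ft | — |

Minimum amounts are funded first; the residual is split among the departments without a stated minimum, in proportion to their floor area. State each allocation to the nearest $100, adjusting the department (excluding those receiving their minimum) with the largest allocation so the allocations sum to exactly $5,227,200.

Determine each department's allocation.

Fund the minimums — Plating $2,267,500; Logistics $1,534,500. Balance $1,425,200.
Balance split over remaining floor area 7,511: Tooling 1,089,535.14 → $1,089,500; Warehouse 335,664.86 → $335,700.

Plating: $2,267,500 · Logistics: $1,534,500 · Tooling: $1,089,500 · Warehouse: $335,700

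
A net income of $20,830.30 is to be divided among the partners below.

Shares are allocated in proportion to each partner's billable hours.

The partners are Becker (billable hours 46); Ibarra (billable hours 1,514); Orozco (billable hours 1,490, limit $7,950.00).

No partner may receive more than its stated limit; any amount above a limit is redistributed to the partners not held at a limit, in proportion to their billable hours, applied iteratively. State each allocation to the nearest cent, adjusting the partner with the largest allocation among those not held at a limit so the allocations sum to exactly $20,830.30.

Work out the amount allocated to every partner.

Total billable hours = 3,050.
Pro-rata shares before constraints: Becker 314.1619; Ibarra 10,340.0243; Orozco 10,176.1138.
Capped: Orozco ($7,950.00); balance $12,880.30 reallocated over remaining billable hours 1,560.
Remaining shares: Becker 379.8037 → $379.80; Ibarra 12,500.4963 → $12,500.50.

Becker: $379.80 | Ibarra: $12,500.50 | Orozco: $7,950.00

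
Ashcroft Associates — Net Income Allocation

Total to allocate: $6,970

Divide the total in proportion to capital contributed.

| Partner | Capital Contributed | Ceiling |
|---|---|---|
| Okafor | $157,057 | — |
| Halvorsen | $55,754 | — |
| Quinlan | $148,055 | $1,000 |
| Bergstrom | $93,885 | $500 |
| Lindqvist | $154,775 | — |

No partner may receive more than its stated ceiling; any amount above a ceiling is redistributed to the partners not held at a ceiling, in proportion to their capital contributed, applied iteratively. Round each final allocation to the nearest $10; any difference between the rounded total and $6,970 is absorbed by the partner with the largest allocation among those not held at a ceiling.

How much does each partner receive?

Okafor: $2,340 · Halvorsen: $830 · Quinlan: $1,000 · Bergstrom: $500 · Lindqvist: $2,300

Total capital contributed = 609,526.
Pro-rata shares before constraints: Okafor 1,795.96; Halvorsen 637.55; Quinlan 1,693.03; Bergstrom 1,073.59; Lindqvist 1,769.87.
Held at cap: Quinlan ($1,000), Bergstrom ($500); balance $5,470 reallocated over remaining capital contributed 367,586.
Redistributed shares: Okafor 2,337.15 → $2,340; Halvorsen 829.67 → $830; Lindqvist 2,303.19 → $2,300.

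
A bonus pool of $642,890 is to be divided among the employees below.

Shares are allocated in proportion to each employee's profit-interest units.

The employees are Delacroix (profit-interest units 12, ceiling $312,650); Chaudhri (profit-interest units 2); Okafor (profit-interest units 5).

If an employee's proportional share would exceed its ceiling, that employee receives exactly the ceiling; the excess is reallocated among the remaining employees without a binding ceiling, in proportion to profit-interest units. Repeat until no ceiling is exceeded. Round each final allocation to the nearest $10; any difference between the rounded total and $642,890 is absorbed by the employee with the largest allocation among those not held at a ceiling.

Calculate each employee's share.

Combined profit-interest units = 19.
Pro-rata shares before constraints: Delacroix 406,035.79; Chaudhri 67,672.63; Okafor 169,181.58.
Cap binds for Delacroix ($312,650); remaining pool $330,240 reallocated over remaining profit-interest units 7.
Remaining shares: Chaudhri 94,354.29 → $94,350; Okafor 235,885.71 → $235,890.

Delacroix: $312,650; Chaudhri: $94,350; Okafor: $235,890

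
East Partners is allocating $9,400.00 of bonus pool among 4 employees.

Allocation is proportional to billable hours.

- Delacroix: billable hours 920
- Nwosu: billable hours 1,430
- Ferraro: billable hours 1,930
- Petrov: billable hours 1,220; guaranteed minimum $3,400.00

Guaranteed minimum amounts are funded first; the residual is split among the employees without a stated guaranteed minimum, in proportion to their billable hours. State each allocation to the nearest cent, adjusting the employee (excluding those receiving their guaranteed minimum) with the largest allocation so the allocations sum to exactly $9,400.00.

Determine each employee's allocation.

Fund the minimums — Petrov $3,400.00. Remaining pool $6,000.00.
Remaining pool split over remaining billable hours 4,280: Delacroix 1,289.7196 → $1,289.72; Nwosu 2,004.6729 → $2,004.67; Ferraro 2,705.6075 → $2,705.61.

Delacroix: $1,289.72; Nwosu: $2,004.67; Ferraro: $2,705.61; Petrov: $3,400.00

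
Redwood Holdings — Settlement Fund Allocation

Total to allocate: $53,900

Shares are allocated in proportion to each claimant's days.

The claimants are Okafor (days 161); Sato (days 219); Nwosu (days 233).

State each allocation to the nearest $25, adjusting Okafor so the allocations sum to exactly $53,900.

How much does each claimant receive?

Okafor: $14,175 · Sato: $19,250 · Nwosu: $20,475

Total days = 613.
Raw shares: Okafor 161/613 × $53,900 = 14,156.44; Sato 219/613 × $53,900 = 19,256.28; Nwosu 233/613 × $53,900 = 20,487.28.
At nearest $25: Okafor $14,150; Sato $19,250; Nwosu $20,475. Sum = $53,875.
Difference $53,900 − $53,875 = +$25 applied to Okafor: Okafor becomes $14,175.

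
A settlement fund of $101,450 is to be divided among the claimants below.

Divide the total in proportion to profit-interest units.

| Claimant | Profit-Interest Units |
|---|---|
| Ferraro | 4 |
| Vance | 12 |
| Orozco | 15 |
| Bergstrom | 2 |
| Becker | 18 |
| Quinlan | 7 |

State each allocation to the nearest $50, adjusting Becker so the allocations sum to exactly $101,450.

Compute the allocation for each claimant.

Ferraro: $7,000 | Vance: $21,000 | Orozco: $26,250 | Bergstrom: $3,500 | Becker: $31,450 | Quinlan: $12,250

Total profit-interest units = 58.
Raw shares: Ferraro 4/58 × $101,450 = 6,996.55; Vance 12/58 × $101,450 = 20,989.66; Orozco 15/58 × $101,450 = 26,237.07; Bergstrom 2/58 × $101,450 = 3,498.28; Becker 18/58 × $101,450 = 31,484.48; Quinlan 7/58 × $101,450 = 12,243.97.
Rounded to nearest $50: Ferraro $7,000; Vance $21,000; Orozco $26,250; Bergstrom $3,500; Becker $31,500; Quinlan $12,250. Sum = $101,500.
Difference $101,450 − $101,500 = −$50 applied to Becker: Becker becomes $31,450.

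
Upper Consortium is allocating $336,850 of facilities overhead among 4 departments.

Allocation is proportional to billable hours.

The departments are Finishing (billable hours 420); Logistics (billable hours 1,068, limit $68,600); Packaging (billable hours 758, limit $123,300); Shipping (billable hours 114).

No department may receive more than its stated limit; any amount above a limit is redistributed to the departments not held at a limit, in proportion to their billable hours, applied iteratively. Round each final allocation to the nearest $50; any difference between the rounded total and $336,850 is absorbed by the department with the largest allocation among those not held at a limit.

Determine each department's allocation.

Total billable hours = 2,360.
Unconstrained shares: Finishing 59,947.88; Logistics 152,438.90; Packaging 108,191.65; Shipping 16,271.57.
Capped: Logistics ($68,600); residual $268,250 reallocated over remaining billable hours 1,292.
Capped: Packaging ($123,300); residual $144,950 reallocated over remaining billable hours 534.
Remaining shares: Finishing 114,005.62 → $114,000; Shipping 30,944.38 → $30,950.

Finishing: $114,000 | Logistics: $68,600 | Packaging: $123,300 | Shipping: $30,950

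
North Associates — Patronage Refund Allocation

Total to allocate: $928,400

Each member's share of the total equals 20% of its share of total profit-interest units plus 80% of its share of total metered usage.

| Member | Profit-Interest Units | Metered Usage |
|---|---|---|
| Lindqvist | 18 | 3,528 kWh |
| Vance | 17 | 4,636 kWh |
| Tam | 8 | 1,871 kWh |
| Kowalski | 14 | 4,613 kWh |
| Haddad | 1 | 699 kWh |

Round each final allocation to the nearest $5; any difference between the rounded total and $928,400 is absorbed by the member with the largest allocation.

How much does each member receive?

Totals — profit-interest units 58, metered usage 15,347.
Composite weights (20% profit-interest units + 80% metered usage): Lindqvist 0.2460; Vance 0.3003; Tam 0.1251; Kowalski 0.2887; Haddad 0.0399.
Proportional shares: Lindqvist 228,362.83; Vance 278,783.25; Tam 116,158.32; Kowalski 268,066.03; Haddad 37,029.57.
After rounding ($5): Lindqvist $228,365; Vance $278,785; Tam $116,160; Kowalski $268,065; Haddad $37,030. Sum = $928,405.
Difference $928,400 − $928,405 = −$5 applied to largest allocation (Vance): Vance becomes $278,780.

Lindqvist: $228,365 · Vance: $278,780 · Tam: $116,160 · Kowalski: $268,065 · Haddad: $37,030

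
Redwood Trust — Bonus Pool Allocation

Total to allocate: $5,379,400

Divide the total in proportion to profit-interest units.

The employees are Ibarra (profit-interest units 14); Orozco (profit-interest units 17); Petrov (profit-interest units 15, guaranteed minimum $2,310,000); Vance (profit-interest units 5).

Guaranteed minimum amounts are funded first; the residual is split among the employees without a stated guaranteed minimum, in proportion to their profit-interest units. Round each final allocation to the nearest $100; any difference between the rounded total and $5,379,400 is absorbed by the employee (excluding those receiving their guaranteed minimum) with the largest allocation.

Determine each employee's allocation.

Ibarra: $1,193,700 | Orozco: $1,449,400 | Petrov: $2,310,000 | Vance: $426,300

Fund the minimums — Petrov $2,310,000. Balance $3,069,400.
Balance split over remaining profit-interest units 36: Ibarra 1,193,655.56 → $1,193,700; Orozco 1,449,438.89 → $1,449,400; Vance 426,305.56 → $426,300.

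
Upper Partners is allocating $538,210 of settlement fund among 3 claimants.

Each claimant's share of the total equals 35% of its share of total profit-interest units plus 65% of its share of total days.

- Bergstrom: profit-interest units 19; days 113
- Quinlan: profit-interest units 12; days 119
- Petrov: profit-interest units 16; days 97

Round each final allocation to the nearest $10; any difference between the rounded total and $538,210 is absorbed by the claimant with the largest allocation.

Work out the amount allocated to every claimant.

Bergstrom: $196,310 | Quinlan: $174,630 | Petrov: $167,270

Totals — profit-interest units 47, days 329.
Combined weights (35% profit-interest units + 65% days): Bergstrom 0.3647; Quinlan 0.3245; Petrov 0.3108.
Proportional shares: Bergstrom 196,307.60; Quinlan 174,631.97; Petrov 167,270.43.
At nearest $10: Bergstrom $196,310; Quinlan $174,630; Petrov $167,270. Sum = $538,210.
Rounded total matches; no reconciliation needed.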